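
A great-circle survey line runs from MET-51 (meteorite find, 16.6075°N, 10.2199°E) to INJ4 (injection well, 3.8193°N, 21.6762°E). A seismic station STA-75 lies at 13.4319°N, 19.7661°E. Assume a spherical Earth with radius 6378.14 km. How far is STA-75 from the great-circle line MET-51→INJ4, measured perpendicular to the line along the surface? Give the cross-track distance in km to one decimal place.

535.7 km

δ₁₃ = central angle MET-51→STA-75 = 0.170162 rad  (haversine)
θ₁₃ = bearing MET-51→STA-75 = 107.722°,  θ₁₂ = bearing MET-51→INJ4 = 137.420°
dₓₜ = R·arcsin(sin δ₁₃ · sin(θ₁₃ − θ₁₂)) = 6378.14·arcsin(0.16934·sin(-29.698°)) = -535.734 km
|dₓₜ| = 535.734 km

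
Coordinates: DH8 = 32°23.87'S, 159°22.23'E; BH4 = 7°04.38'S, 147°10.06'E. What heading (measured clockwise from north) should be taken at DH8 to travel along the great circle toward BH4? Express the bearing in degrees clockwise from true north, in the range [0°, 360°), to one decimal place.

DH8: φ = -32.39783°, λ = +159.37050°
BH4: φ = -7.07300°, λ = +147.16767°
Δλ = -12.2028°
y = sin Δλ · cos φ₂ = -0.209765
x = cos φ₁ sin φ₂ − sin φ₁ cos φ₂ cos Δλ = 0.415736
θ = atan2(y, x) = -26.7738° → 333.2262° (mod 360°)

333.2°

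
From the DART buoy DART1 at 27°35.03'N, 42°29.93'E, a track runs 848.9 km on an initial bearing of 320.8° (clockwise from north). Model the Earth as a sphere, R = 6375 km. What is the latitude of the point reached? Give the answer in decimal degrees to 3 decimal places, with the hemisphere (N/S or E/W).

DART1: φ = +27.58383°, λ = +42.49883°
δ = d/R = 848.9/6375 = 0.133161 rad
φ₂ = arcsin(sin φ₁ cos δ + cos φ₁ sin δ cos θ)
   = arcsin(0.46305·0.99115 + 0.88633·0.13277·0.77494) = 33.37658°
λ₂ = λ₁ + atan2(sin θ sin δ cos φ₁, cos δ − sin φ₁ sin φ₂) = 36.73168°

33.377°N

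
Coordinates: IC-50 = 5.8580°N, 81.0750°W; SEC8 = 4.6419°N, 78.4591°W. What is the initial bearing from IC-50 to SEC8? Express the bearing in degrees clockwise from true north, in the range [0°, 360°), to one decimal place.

Δλ = 2.6159°
y = sin Δλ · cos φ₂ = 0.045491
x = cos φ₁ sin φ₂ − sin φ₁ cos φ₂ cos Δλ = -0.021117
θ = atan2(y, x) = 114.9014° → 114.9014° (mod 360°)

114.9°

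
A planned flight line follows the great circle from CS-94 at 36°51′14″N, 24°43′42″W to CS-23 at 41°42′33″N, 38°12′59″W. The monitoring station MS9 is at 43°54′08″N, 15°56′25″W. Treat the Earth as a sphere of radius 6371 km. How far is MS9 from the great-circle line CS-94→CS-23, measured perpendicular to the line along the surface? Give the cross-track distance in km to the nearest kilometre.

1057 km

CS-94: φ = +36.85389°, λ = -24.72833°
CS-23: φ = +41.70917°, λ = -38.21639°
MS9: φ = +43.90222°, λ = -15.94028°
δ₁₃ = central angle CS-94→MS9 = 0.169468 rad  (haversine)
θ₁₃ = bearing CS-94→MS9 = 40.745°,  θ₁₂ = bearing CS-94→CS-23 = 299.118°
dₓₜ = R·arcsin(sin δ₁₃ · sin(θ₁₃ − θ₁₂)) = 6371·arcsin(0.16866·sin(-258.374°)) = 1057.324 km
|dₓₜ| = 1057.324 km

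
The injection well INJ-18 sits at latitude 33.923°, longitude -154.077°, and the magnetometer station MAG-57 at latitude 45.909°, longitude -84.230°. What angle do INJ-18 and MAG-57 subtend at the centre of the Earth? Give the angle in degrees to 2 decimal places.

Δφ = 11.9860°,  Δλ = 69.8470°
a = sin²(Δφ/2) + cos φ₁ cos φ₂ sin²(Δλ/2) = 0.200125
c = 2·arcsin(√a) = 0.927607 rad = 53.1479°

53.15°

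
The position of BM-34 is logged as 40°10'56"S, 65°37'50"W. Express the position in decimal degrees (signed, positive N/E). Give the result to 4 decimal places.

lat: 40.1822° S → -40.1822°
lon: 65.6306° W → -65.6306°

-40.1822°, -65.6306°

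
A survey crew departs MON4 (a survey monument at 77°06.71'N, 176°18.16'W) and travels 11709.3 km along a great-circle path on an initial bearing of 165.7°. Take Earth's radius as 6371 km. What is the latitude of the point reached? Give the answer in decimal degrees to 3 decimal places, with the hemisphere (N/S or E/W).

27.760°S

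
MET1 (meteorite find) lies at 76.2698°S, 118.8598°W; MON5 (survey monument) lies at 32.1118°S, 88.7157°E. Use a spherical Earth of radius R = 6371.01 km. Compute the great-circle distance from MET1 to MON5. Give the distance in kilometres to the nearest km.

7810 km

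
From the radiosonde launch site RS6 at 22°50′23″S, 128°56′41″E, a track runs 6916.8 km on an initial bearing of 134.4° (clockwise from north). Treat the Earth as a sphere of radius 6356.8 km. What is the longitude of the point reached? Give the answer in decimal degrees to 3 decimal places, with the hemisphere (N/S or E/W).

157.537°W

RS6: φ = -22.83972°, λ = +128.94472°
δ = d/R = 6916.8/6356.8 = 1.088095 rad
φ₂ = arcsin(sin φ₁ cos δ + cos φ₁ sin δ cos θ)
   = arcsin(-0.38815·0.46417 + 0.92159·0.88574·-0.69966) = -48.70347°
λ₂ = λ₁ + atan2(sin θ sin δ cos φ₁, cos δ − sin φ₁ sin φ₂) = -157.53663°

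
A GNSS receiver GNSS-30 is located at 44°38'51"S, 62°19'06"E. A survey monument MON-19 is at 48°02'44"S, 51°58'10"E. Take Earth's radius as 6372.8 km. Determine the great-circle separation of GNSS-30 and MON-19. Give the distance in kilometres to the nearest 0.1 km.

878.9 km

GNSS-30: φ = -44.64750°, λ = +62.31833°
MON-19: φ = -48.04556°, λ = +51.96944°
Δφ = -3.3981°,  Δλ = -10.3489°
a = sin²(Δφ/2) + cos φ₁ cos φ₂ sin²(Δλ/2) = 0.004748
c = 2·arcsin(√a) = 0.137918 rad = 7.9021°
d = R·c = 6372.8 × 0.137918 = 878.9 km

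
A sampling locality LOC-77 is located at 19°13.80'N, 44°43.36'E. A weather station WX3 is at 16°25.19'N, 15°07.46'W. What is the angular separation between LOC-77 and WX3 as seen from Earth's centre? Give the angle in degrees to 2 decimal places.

LOC-77: φ = +19.23000°, λ = +44.72267°
WX3: φ = +16.41983°, λ = -15.12433°
Δφ = -2.8102°,  Δλ = -59.8470°
a = sin²(Δφ/2) + cos φ₁ cos φ₂ sin²(Δλ/2) = 0.225979
c = 2·arcsin(√a) = 0.990774 rad = 56.7672°

56.77°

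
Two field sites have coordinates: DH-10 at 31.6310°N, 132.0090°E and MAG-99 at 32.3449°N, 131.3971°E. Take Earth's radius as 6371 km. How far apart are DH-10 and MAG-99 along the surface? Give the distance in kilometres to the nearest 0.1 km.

Δφ = 0.7139°,  Δλ = -0.6119°
a = sin²(Δφ/2) + cos φ₁ cos φ₂ sin²(Δλ/2) = 0.000059
c = 2·arcsin(√a) = 0.015404 rad = 0.8826°
d = R·c = 6371 × 0.015404 = 98.1 km

98.1 km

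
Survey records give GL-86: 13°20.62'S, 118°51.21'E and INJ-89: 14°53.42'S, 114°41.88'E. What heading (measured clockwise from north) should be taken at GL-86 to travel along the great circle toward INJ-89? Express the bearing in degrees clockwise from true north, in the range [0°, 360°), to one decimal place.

248.5°

GL-86: φ = -13.34367°, λ = +118.85350°
INJ-89: φ = -14.89033°, λ = +114.69800°
Δλ = -4.1555°
y = sin Δλ · cos φ₂ = -0.070030
x = cos φ₁ sin φ₂ − sin φ₁ cos φ₂ cos Δλ = -0.027578
θ = atan2(y, x) = -111.4942° → 248.5058° (mod 360°)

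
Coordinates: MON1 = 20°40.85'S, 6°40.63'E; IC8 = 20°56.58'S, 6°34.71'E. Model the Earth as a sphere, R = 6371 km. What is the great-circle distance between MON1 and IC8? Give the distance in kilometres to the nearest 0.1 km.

MON1: φ = -20.68083°, λ = +6.67717°
IC8: φ = -20.94300°, λ = +6.57850°
Δφ = -0.2622°,  Δλ = -0.0987°
a = sin²(Δφ/2) + cos φ₁ cos φ₂ sin²(Δλ/2) = 0.000006
c = 2·arcsin(√a) = 0.004851 rad = 0.2779°
d = R·c = 6371 × 0.004851 = 30.9 km

30.9 km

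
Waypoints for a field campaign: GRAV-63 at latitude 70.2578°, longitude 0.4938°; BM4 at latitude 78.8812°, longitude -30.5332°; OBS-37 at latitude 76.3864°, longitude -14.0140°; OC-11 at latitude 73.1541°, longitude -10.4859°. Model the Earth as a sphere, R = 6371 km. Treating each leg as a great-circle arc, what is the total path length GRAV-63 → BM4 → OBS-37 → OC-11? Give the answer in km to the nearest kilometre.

GRAV-63→BM4: c = 0.203451 rad, d = 1296.18 km
BM4→OBS-37: c = 0.075135 rad, d = 478.69 km
OBS-37→OC-11: c = 0.058662 rad, d = 373.74 km
Total = 1296.18 + 478.69 + 373.74 = 2148.61 km

2149 km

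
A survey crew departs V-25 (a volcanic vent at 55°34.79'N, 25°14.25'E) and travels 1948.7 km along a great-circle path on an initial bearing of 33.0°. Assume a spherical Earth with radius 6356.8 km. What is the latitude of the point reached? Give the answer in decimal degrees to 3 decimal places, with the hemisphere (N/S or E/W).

V-25: φ = +55.57983°, λ = +25.23750°
δ = d/R = 1948.7/6356.8 = 0.306554 rad
φ₂ = arcsin(sin φ₁ cos δ + cos φ₁ sin δ cos θ)
   = arcsin(0.82491·0.95338 + 0.56526·0.30177·0.83867) = 68.35968°
λ₂ = λ₁ + atan2(sin θ sin δ cos φ₁, cos δ − sin φ₁ sin φ₂) = 51.70453°

68.360°N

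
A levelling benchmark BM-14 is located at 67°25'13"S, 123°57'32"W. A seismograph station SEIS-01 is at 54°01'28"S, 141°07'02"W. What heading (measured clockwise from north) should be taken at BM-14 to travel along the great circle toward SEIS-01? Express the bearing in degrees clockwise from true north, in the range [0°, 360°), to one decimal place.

BM-14: φ = -67.42028°, λ = -123.95889°
SEIS-01: φ = -54.02444°, λ = -141.11722°
Δλ = -17.1583°
y = sin Δλ · cos φ₂ = -0.173303
x = cos φ₁ sin φ₂ − sin φ₁ cos φ₂ cos Δλ = 0.207536
θ = atan2(y, x) = -39.8635° → 320.1365° (mod 360°)

320.1°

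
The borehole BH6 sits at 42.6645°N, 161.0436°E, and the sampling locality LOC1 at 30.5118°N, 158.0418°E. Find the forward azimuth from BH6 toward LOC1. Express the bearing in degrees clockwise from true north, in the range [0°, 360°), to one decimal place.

Δλ = -3.0018°
y = sin Δλ · cos φ₂ = -0.045116
x = cos φ₁ sin φ₂ − sin φ₁ cos φ₂ cos Δλ = -0.209717
θ = atan2(y, x) = -167.8592° → 192.1408° (mod 360°)

192.1°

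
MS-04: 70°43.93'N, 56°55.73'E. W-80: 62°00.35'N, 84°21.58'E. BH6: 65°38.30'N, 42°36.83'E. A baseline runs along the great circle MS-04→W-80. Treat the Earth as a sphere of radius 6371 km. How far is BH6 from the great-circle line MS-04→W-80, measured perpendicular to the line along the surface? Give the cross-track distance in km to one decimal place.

MS-04: φ = +70.73217°, λ = +56.92883°
W-80: φ = +62.00583°, λ = +84.35967°
BH6: φ = +65.63833°, λ = +42.61383°
δ₁₃ = central angle MS-04→BH6 = 0.127960 rad  (haversine)
θ₁₃ = bearing MS-04→BH6 = 233.057°,  θ₁₂ = bearing MS-04→W-80 = 115.232°
dₓₜ = R·arcsin(sin δ₁₃ · sin(θ₁₃ − θ₁₂)) = 6371·arcsin(0.12761·sin(117.825°)) = 720.539 km
|dₓₜ| = 720.539 km

720.5 km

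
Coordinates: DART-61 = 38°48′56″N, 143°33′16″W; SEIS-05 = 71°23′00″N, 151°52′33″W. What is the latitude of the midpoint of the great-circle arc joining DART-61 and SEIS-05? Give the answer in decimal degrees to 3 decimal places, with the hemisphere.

DART-61: φ = +38.81556°, λ = -143.55444°
SEIS-05: φ = +71.38333°, λ = -151.87583°
Bx = cos φ₂ cos Δλ = 0.315874,  By = cos φ₂ sin Δλ = -0.046201
φₘ = atan2(sin φ₁ + sin φ₂, √((cos φ₁ + Bx)² + By²)) = 55.15791°
λₘ = λ₁ + atan2(By, cos φ₁ + Bx) = -145.97041°

55.158°N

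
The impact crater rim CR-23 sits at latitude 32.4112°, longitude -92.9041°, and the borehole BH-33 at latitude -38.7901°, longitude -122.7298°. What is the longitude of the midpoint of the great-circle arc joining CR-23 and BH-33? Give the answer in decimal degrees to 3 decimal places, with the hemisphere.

107.208°W

Bx = cos φ₂ cos Δλ = 0.676203,  By = cos φ₂ sin Δλ = -0.387668
φₘ = atan2(sin φ₁ + sin φ₂, √((cos φ₁ + Bx)² + By²)) = -3.30019°
λₘ = λ₁ + atan2(By, cos φ₁ + Bx) = -107.20821°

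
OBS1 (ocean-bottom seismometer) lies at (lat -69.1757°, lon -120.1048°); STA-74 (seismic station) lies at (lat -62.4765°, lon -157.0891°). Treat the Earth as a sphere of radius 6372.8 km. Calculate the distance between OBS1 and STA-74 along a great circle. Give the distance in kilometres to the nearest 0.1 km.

1805.9 km

Δφ = 6.6992°,  Δλ = -36.9843°
a = sin²(Δφ/2) + cos φ₁ cos φ₂ sin²(Δλ/2) = 0.019941
c = 2·arcsin(√a) = 0.283370 rad = 16.2359°
d = R·c = 6372.8 × 0.283370 = 1805.9 km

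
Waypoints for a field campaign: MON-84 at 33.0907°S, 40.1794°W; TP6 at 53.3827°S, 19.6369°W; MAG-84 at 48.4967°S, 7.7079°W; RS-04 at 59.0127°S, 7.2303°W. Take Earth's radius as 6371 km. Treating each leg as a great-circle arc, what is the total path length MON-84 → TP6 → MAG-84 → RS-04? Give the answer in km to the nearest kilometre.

4947 km

MON-84→TP6: c = 0.436680 rad, d = 2782.09 km
TP6→MAG-84: c = 0.156169 rad, d = 994.95 km
MAG-84→RS-04: c = 0.183604 rad, d = 1169.74 km
Total = 2782.09 + 994.95 + 1169.74 = 4946.78 km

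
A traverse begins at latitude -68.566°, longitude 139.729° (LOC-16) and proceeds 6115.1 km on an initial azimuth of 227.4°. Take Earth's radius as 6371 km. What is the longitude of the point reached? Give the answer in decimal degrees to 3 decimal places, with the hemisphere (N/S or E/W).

δ = d/R = 6115.1/6371 = 0.959834 rad
φ₂ = arcsin(sin φ₁ cos δ + cos φ₁ sin δ cos θ)
   = arcsin(-0.93084·0.57366 + 0.36543·0.81910·-0.67688) = -47.44135°
λ₂ = λ₁ + atan2(sin θ sin δ cos φ₁, cos δ − sin φ₁ sin φ₂) = 22.78631°

22.786°E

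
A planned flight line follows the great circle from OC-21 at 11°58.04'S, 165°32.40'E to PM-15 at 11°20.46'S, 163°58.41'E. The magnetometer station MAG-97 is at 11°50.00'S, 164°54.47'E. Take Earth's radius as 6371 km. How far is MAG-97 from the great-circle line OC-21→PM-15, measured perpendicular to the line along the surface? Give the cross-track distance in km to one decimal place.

12.1 km

OC-21: φ = -11.96733°, λ = +165.54000°
PM-15: φ = -11.34100°, λ = +163.97350°
MAG-97: φ = -11.83333°, λ = +164.90783°
δ₁₃ = central angle OC-21→MAG-97 = 0.011047 rad  (haversine)
θ₁₃ = bearing OC-21→MAG-97 = 282.158°,  θ₁₂ = bearing OC-21→PM-15 = 292.048°
dₓₜ = R·arcsin(sin δ₁₃ · sin(θ₁₃ − θ₁₂)) = 6371·arcsin(0.01105·sin(-9.890°)) = -12.088 km
|dₓₜ| = 12.088 km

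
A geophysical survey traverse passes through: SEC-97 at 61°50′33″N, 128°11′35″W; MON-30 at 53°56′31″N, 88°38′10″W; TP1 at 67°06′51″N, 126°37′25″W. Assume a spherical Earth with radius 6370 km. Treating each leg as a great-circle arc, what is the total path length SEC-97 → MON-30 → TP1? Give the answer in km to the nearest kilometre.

4930 km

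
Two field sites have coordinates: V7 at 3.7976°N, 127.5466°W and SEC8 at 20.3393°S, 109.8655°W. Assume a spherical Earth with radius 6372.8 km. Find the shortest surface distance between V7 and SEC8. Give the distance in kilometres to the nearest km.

Δφ = -24.1369°,  Δλ = 17.6811°
a = sin²(Δφ/2) + cos φ₁ cos φ₂ sin²(Δλ/2) = 0.065812
c = 2·arcsin(√a) = 0.518880 rad = 29.7296°
d = R·c = 6372.8 × 0.518880 = 3306.7 km

3307 km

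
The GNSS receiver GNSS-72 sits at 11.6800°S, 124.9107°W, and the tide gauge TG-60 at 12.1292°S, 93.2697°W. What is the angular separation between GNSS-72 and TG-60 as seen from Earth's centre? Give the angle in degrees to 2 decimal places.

30.95°

Δφ = -0.4492°,  Δλ = 31.6410°
a = sin²(Δφ/2) + cos φ₁ cos φ₂ sin²(Δλ/2) = 0.071176
c = 2·arcsin(√a) = 0.540117 rad = 30.9464°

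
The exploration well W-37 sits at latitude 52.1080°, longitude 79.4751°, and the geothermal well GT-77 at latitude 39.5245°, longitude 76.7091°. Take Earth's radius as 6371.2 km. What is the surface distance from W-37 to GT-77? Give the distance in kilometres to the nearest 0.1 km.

1415.3 km

Δφ = -12.5835°,  Δλ = -2.7660°
a = sin²(Δφ/2) + cos φ₁ cos φ₂ sin²(Δλ/2) = 0.012286
c = 2·arcsin(√a) = 0.222143 rad = 12.7278°
d = R·c = 6371.2 × 0.222143 = 1415.3 km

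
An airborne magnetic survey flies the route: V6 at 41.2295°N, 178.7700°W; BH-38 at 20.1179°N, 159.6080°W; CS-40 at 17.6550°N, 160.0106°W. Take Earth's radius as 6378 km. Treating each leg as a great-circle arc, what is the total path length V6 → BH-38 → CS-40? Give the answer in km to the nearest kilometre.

V6→BH-38: c = 0.465151 rad, d = 2966.73 km
BH-38→CS-40: c = 0.043497 rad, d = 277.42 km
Total = 2966.73 + 277.42 = 3244.16 km

3244 km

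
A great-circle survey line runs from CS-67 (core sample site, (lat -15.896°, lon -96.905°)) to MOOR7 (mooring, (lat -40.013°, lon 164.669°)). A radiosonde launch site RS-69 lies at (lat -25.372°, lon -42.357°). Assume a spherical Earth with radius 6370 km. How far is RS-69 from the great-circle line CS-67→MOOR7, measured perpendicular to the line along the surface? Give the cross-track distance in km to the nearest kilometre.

δ₁₃ = central angle CS-67→RS-69 = 0.900274 rad  (haversine)
θ₁₃ = bearing CS-67→RS-69 = 110.046°,  θ₁₂ = bearing CS-67→MOOR7 = 229.411°
dₓₜ = R·arcsin(sin δ₁₃ · sin(θ₁₃ − θ₁₂)) = 6370·arcsin(0.78350·sin(-119.365°)) = -4787.882 km
|dₓₜ| = 4787.882 km

4788 km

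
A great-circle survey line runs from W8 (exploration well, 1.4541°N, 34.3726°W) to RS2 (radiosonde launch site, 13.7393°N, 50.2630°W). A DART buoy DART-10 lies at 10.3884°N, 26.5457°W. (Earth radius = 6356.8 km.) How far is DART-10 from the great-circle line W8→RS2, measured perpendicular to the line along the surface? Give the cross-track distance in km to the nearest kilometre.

1313 km

δ₁₃ = central angle W8→DART-10 = 0.206733 rad  (haversine)
θ₁₃ = bearing W8→DART-10 = 40.736°,  θ₁₂ = bearing W8→RS2 = 308.784°
dₓₜ = R·arcsin(sin δ₁₃ · sin(θ₁₃ − θ₁₂)) = 6356.8·arcsin(0.20526·sin(-268.049°)) = 1313.387 km
|dₓₜ| = 1313.387 km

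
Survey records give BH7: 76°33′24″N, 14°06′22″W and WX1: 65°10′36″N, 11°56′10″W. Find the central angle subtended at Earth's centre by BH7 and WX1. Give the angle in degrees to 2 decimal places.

BH7: φ = +76.55667°, λ = -14.10611°
WX1: φ = +65.17667°, λ = -11.93611°
Δφ = -11.3800°,  Δλ = 2.1700°
a = sin²(Δφ/2) + cos φ₁ cos φ₂ sin²(Δλ/2) = 0.009865
c = 2·arcsin(√a) = 0.198973 rad = 11.4003°

11.40°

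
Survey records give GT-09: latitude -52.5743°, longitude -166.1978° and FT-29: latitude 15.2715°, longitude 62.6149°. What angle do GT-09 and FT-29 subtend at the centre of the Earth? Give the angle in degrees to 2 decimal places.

126.53°

Δφ = 67.8458°,  Δλ = -131.1873°
a = sin²(Δφ/2) + cos φ₁ cos φ₂ sin²(Δλ/2) = 0.797623
c = 2·arcsin(√a) = 2.208367 rad = 126.5301°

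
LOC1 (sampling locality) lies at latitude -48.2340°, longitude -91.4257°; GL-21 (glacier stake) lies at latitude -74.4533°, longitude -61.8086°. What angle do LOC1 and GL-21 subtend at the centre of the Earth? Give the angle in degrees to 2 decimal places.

Δφ = -26.2193°,  Δλ = 29.6171°
a = sin²(Δφ/2) + cos φ₁ cos φ₂ sin²(Δλ/2) = 0.063108
c = 2·arcsin(√a) = 0.507866 rad = 29.0986°

29.10°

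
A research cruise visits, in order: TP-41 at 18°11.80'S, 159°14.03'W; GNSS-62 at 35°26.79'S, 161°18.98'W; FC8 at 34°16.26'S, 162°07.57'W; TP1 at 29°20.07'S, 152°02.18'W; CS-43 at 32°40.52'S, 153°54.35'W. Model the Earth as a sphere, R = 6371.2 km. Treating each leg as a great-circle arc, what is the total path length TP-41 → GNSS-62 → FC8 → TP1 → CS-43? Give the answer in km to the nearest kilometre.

3591 km

TP-41: φ = -18.19667°, λ = -159.23383°
GNSS-62: φ = -35.44650°, λ = -161.31633°
FC8: φ = -34.27100°, λ = -162.12617°
TP1: φ = -29.33450°, λ = -152.03633°
CS-43: φ = -32.67533°, λ = -153.90583°
TP-41→GNSS-62: c = 0.302785 rad, d = 1929.11 km
GNSS-62→FC8: c = 0.023567 rad, d = 150.15 km
FC8→TP1: c = 0.172557 rad, d = 1099.40 km
TP1→CS-43: c = 0.064665 rad, d = 411.99 km
Total = 1929.11 + 150.15 + 1099.40 + 411.99 = 3590.65 km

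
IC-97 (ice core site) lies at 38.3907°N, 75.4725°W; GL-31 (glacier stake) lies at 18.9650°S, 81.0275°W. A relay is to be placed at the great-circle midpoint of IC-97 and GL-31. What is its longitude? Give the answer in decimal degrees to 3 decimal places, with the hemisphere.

78.510°W

Bx = cos φ₂ cos Δλ = 0.941276,  By = cos φ₂ sin Δλ = -0.091547
φₘ = atan2(sin φ₁ + sin φ₂, √((cos φ₁ + Bx)² + By²)) = 9.72396°
λₘ = λ₁ + atan2(By, cos φ₁ + Bx) = -78.51024°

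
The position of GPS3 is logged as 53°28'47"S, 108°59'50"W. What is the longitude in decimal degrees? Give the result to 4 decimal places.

108° + 59′/60 + 50″/3600 = 108 + 0.98333 + 0.01389 = 108.9972°

108.9972°W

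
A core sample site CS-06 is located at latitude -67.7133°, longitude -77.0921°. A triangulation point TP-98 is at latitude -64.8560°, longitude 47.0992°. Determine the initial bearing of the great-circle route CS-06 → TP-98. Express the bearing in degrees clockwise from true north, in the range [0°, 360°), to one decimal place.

148.1°

Δλ = 124.1913°
y = sin Δλ · cos φ₂ = 0.351458
x = cos φ₁ sin φ₂ − sin φ₁ cos φ₂ cos Δλ = -0.564242
θ = atan2(y, x) = 148.0818° → 148.0818° (mod 360°)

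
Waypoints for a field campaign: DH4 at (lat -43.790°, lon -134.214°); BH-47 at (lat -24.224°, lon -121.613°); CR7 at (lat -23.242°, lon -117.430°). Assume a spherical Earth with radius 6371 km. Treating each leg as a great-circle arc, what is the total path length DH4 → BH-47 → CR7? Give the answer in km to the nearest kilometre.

DH4→BH-47: c = 0.386061 rad, d = 2459.60 km
BH-47→CR7: c = 0.068992 rad, d = 439.55 km
Total = 2459.60 + 439.55 = 2899.14 km

2899 km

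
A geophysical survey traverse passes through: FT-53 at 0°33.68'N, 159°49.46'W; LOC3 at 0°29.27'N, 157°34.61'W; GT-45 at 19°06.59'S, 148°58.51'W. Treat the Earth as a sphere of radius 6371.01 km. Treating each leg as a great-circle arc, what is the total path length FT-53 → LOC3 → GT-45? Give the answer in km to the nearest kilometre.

2623 km

FT-53: φ = +0.56133°, λ = -159.82433°
LOC3: φ = +0.48783°, λ = -157.57683°
GT-45: φ = -19.10983°, λ = -148.97517°
FT-53→LOC3: c = 0.039246 rad, d = 250.03 km
LOC3→GT-45: c = 0.372437 rad, d = 2372.80 km
Total = 250.03 + 2372.80 = 2622.83 km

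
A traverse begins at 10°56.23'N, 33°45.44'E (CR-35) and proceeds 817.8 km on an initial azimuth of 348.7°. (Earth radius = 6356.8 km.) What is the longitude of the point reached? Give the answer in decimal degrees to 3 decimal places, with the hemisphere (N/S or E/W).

CR-35: φ = +10.93717°, λ = +33.75733°
δ = d/R = 817.8/6356.8 = 0.128650 rad
φ₂ = arcsin(sin φ₁ cos δ + cos φ₁ sin δ cos θ)
   = arcsin(0.18973·0.99174 + 0.98184·0.12830·0.98061) = 18.16094°
λ₂ = λ₁ + atan2(sin θ sin δ cos φ₁, cos δ − sin φ₁ sin φ₂) = 32.24129°

32.241°E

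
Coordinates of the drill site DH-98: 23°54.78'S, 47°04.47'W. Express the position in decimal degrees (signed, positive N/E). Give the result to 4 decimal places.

-23.9130°, -47.0745°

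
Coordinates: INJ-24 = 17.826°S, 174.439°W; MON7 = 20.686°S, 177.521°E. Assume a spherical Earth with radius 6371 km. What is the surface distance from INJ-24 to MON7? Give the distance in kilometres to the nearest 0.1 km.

Δφ = -2.8600°,  Δλ = -8.0400°
a = sin²(Δφ/2) + cos φ₁ cos φ₂ sin²(Δλ/2) = 0.005000
c = 2·arcsin(√a) = 0.141538 rad = 8.1095°
d = R·c = 6371 × 0.141538 = 901.7 km

901.7 km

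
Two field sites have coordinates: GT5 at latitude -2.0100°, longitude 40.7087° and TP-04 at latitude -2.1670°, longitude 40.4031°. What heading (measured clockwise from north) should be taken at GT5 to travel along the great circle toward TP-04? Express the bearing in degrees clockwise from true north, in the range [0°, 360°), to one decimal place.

242.8°

Δλ = -0.3056°
y = sin Δλ · cos φ₂ = -0.005330
x = cos φ₁ sin φ₂ − sin φ₁ cos φ₂ cos Δλ = -0.002741
θ = atan2(y, x) = -117.2125° → 242.7875° (mod 360°)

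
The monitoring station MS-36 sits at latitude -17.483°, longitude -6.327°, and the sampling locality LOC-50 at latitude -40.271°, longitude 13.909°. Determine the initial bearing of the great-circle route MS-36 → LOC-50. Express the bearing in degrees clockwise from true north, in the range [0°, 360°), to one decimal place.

146.7°

Δλ = 20.2360°
y = sin Δλ · cos φ₂ = 0.263911
x = cos φ₁ sin φ₂ − sin φ₁ cos φ₂ cos Δλ = -0.401471
θ = atan2(y, x) = 146.6807° → 146.6807° (mod 360°)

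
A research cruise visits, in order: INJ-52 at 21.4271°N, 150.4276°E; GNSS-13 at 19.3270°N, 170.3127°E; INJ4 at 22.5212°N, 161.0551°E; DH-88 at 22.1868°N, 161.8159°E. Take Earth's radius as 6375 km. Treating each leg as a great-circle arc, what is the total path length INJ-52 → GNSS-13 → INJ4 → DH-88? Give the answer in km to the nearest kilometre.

INJ-52→GNSS-13: c = 0.327176 rad, d = 2085.75 km
GNSS-13→INJ4: c = 0.160842 rad, d = 1025.37 km
INJ4→DH-88: c = 0.013597 rad, d = 86.68 km
Total = 2085.75 + 1025.37 + 86.68 = 3197.79 km

3198 km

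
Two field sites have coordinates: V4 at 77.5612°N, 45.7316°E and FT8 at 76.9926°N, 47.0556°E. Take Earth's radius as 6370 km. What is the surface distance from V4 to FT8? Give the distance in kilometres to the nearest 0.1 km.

Δφ = -0.5686°,  Δλ = 1.3240°
a = sin²(Δφ/2) + cos φ₁ cos φ₂ sin²(Δλ/2) = 0.000031
c = 2·arcsin(√a) = 0.011152 rad = 0.6390°
d = R·c = 6370 × 0.011152 = 71.0 km

71.0 km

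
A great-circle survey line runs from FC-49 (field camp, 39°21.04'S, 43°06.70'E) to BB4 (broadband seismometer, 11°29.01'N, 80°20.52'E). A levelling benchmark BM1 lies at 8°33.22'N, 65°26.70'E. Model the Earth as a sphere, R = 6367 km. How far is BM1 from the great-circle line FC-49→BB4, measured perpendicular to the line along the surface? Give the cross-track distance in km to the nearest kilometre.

1227 km

FC-49: φ = -39.35067°, λ = +43.11167°
BB4: φ = +11.48350°, λ = +80.34200°
BM1: φ = +8.55367°, λ = +65.44500°
δ₁₃ = central angle FC-49→BM1 = 0.910930 rad  (haversine)
θ₁₃ = bearing FC-49→BM1 = 28.399°,  θ₁₂ = bearing FC-49→BB4 = 42.428°
dₓₜ = R·arcsin(sin δ₁₃ · sin(θ₁₃ − θ₁₂)) = 6367·arcsin(0.79007·sin(-14.028°)) = -1226.969 km
|dₓₜ| = 1226.969 km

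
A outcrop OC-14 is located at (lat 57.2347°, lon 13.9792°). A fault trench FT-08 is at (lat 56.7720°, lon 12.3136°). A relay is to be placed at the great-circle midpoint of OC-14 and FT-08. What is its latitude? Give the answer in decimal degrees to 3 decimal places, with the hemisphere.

57.006°N

Bx = cos φ₂ cos Δλ = 0.547741,  By = cos φ₂ sin Δλ = -0.015927
φₘ = atan2(sin φ₁ + sin φ₂, √((cos φ₁ + Bx)² + By²)) = 57.00611°
λₘ = λ₁ + atan2(By, cos φ₁ + Bx) = 13.14122°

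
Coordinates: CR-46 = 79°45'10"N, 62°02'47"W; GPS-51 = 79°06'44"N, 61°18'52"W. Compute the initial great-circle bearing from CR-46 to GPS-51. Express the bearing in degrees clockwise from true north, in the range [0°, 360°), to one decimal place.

167.8°

CR-46: φ = +79.75278°, λ = -62.04639°
GPS-51: φ = +79.11222°, λ = -61.31444°
Δλ = 0.7319°
y = sin Δλ · cos φ₂ = 0.002413
x = cos φ₁ sin φ₂ − sin φ₁ cos φ₂ cos Δλ = -0.011164
θ = atan2(y, x) = 167.8044° → 167.8044° (mod 360°)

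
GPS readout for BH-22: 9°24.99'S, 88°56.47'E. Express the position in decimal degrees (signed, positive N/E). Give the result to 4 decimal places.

lat: 9.4165° S → -9.4165°
lon: 88.9412° E → +88.9412°

-9.4165°, +88.9412°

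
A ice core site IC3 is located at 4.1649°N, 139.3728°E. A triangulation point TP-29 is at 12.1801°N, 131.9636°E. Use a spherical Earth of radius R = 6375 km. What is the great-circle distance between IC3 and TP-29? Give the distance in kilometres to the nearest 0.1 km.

Δφ = 8.0152°,  Δλ = -7.4092°
a = sin²(Δφ/2) + cos φ₁ cos φ₂ sin²(Δλ/2) = 0.008954
c = 2·arcsin(√a) = 0.189540 rad = 10.8598°
d = R·c = 6375 × 0.189540 = 1208.3 km

1208.3 km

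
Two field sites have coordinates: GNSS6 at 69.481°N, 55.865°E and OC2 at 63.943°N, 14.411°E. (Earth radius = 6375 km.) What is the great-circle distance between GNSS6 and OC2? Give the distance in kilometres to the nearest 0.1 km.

1881.5 km

Δφ = -5.5380°,  Δλ = -41.4540°
a = sin²(Δφ/2) + cos φ₁ cos φ₂ sin²(Δλ/2) = 0.021620
c = 2·arcsin(√a) = 0.295142 rad = 16.9104°
d = R·c = 6375 × 0.295142 = 1881.5 km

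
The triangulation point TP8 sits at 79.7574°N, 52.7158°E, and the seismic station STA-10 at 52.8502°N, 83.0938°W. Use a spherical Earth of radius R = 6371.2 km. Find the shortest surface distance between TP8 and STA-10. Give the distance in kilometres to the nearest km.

5002 km

Δφ = -26.9072°,  Δλ = -135.8096°
a = sin²(Δφ/2) + cos φ₁ cos φ₂ sin²(Δλ/2) = 0.146320
c = 2·arcsin(√a) = 0.785040 rad = 44.9795°
d = R·c = 6371.2 × 0.785040 = 5001.6 km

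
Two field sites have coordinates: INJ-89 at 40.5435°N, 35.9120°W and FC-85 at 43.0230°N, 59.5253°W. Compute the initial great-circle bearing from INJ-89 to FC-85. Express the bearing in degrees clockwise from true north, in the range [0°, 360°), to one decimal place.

285.8°

Δλ = -23.6133°
y = sin Δλ · cos φ₂ = -0.292843
x = cos φ₁ sin φ₂ − sin φ₁ cos φ₂ cos Δλ = 0.083052
θ = atan2(y, x) = -74.1663° → 285.8337° (mod 360°)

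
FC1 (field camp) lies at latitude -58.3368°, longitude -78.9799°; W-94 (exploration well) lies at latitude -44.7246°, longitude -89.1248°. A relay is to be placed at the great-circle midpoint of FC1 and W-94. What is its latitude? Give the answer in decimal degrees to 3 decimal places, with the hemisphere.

Bx = cos φ₂ cos Δλ = 0.699389,  By = cos φ₂ sin Δλ = -0.125146
φₘ = atan2(sin φ₁ + sin φ₂, √((cos φ₁ + Bx)² + By²)) = -51.63768°
λₘ = λ₁ + atan2(By, cos φ₁ + Bx) = -84.81623°

51.638°S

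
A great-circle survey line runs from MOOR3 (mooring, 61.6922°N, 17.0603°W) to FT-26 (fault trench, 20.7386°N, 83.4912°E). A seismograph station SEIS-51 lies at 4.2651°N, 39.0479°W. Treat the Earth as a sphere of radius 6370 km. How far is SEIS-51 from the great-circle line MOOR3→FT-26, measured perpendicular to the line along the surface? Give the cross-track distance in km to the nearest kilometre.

4208 km

δ₁₃ = central angle MOOR3→SEIS-51 = 1.042600 rad  (haversine)
θ₁₃ = bearing MOOR3→SEIS-51 = 205.612°,  θ₁₂ = bearing MOOR3→FT-26 = 70.882°
dₓₜ = R·arcsin(sin δ₁₃ · sin(θ₁₃ − θ₁₂)) = 6370·arcsin(0.86372·sin(134.731°)) = 4208.144 km
|dₓₜ| = 4208.144 km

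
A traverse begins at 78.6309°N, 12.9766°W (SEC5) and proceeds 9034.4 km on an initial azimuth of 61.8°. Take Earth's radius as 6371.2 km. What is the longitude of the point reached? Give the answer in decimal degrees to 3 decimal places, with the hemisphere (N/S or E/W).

103.185°E

δ = d/R = 9034.4/6371.2 = 1.418006 rad
φ₂ = arcsin(sin φ₁ cos δ + cos φ₁ sin δ cos θ)
   = arcsin(0.98038·0.15220 + 0.19713·0.98835·0.47255) = 13.96199°
λ₂ = λ₁ + atan2(sin θ sin δ cos φ₁, cos δ − sin φ₁ sin φ₂) = 103.18503°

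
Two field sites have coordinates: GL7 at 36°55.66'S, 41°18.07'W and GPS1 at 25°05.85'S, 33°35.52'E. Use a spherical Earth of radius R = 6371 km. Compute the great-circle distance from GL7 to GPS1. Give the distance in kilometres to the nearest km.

7080 km

GL7: φ = -36.92767°, λ = -41.30117°
GPS1: φ = -25.09750°, λ = +33.59200°
Δφ = 11.8302°,  Δλ = 74.8932°
a = sin²(Δφ/2) + cos φ₁ cos φ₂ sin²(Δλ/2) = 0.278247
c = 2·arcsin(√a) = 1.111289 rad = 63.6722°
d = R·c = 6371 × 1.111289 = 7080.0 km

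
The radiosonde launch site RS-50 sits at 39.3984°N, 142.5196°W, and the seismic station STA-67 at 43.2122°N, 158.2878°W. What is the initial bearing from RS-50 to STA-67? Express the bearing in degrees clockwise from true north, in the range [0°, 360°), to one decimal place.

Δλ = -15.7682°
y = sin Δλ · cos φ₂ = -0.198055
x = cos φ₁ sin φ₂ − sin φ₁ cos φ₂ cos Δλ = 0.083922
θ = atan2(y, x) = -67.0361° → 292.9639° (mod 360°)

293.0°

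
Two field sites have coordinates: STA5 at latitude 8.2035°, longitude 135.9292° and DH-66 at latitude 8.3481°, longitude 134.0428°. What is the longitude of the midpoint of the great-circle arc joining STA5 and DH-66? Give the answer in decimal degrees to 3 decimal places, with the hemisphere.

134.986°E

Bx = cos φ₂ cos Δλ = 0.988868,  By = cos φ₂ sin Δλ = -0.032569
φₘ = atan2(sin φ₁ + sin φ₂, √((cos φ₁ + Bx)² + By²)) = 8.27691°
λₘ = λ₁ + atan2(By, cos φ₁ + Bx) = 134.98617°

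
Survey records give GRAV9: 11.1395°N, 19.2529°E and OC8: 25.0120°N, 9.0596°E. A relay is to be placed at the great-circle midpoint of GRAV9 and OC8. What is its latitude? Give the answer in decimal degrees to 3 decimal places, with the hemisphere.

Bx = cos φ₂ cos Δλ = 0.891916,  By = cos φ₂ sin Δλ = -0.160373
φₘ = atan2(sin φ₁ + sin φ₂, √((cos φ₁ + Bx)² + By²)) = 18.14270°
λₘ = λ₁ + atan2(By, cos φ₁ + Bx) = 14.35915°

18.143°N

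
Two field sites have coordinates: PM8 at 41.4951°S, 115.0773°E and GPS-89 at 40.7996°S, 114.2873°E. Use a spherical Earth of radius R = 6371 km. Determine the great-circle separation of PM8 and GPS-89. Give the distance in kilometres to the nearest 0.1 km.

Δφ = 0.6955°,  Δλ = -0.7900°
a = sin²(Δφ/2) + cos φ₁ cos φ₂ sin²(Δλ/2) = 0.000064
c = 2·arcsin(√a) = 0.015973 rad = 0.9152°
d = R·c = 6371 × 0.015973 = 101.8 km

101.8 km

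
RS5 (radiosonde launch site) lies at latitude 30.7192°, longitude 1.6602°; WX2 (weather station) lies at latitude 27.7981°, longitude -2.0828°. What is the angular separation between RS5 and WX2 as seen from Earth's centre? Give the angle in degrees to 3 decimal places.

4.381°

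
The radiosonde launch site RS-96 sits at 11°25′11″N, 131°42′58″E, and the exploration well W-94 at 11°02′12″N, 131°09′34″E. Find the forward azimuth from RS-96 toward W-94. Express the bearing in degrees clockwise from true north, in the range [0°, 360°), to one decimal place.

235.0°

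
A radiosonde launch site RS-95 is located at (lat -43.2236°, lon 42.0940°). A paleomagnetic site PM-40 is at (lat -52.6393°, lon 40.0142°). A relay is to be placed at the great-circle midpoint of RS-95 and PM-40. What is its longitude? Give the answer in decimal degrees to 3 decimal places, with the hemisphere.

Bx = cos φ₂ cos Δλ = 0.606431,  By = cos φ₂ sin Δλ = -0.022023
φₘ = atan2(sin φ₁ + sin φ₂, √((cos φ₁ + Bx)² + By²)) = -47.93610°
λₘ = λ₁ + atan2(By, cos φ₁ + Bx) = 41.14899°

41.149°E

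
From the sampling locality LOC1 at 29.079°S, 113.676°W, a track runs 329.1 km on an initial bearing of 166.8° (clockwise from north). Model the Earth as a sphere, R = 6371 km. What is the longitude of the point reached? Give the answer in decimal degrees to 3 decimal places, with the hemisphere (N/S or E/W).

112.880°W

δ = d/R = 329.1/6371 = 0.051656 rad
φ₂ = arcsin(sin φ₁ cos δ + cos φ₁ sin δ cos θ)
   = arcsin(-0.48602·0.99867 + 0.87395·0.05163·-0.97358) = -31.95812°
λ₂ = λ₁ + atan2(sin θ sin δ cos φ₁, cos δ − sin φ₁ sin φ₂) = -112.87975°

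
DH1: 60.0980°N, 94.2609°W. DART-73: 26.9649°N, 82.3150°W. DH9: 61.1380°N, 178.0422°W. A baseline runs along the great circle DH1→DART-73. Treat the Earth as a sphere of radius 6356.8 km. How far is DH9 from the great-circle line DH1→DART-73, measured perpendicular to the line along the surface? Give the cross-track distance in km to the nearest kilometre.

δ₁₃ = central angle DH1→DH9 = 0.667670 rad  (haversine)
θ₁₃ = bearing DH1→DH9 = 309.193°,  θ₁₂ = bearing DH1→DART-73 = 160.803°
dₓₜ = R·arcsin(sin δ₁₃ · sin(θ₁₃ − θ₁₂)) = 6356.8·arcsin(0.61916·sin(148.390°)) = 2100.955 km
|dₓₜ| = 2100.955 km

2101 km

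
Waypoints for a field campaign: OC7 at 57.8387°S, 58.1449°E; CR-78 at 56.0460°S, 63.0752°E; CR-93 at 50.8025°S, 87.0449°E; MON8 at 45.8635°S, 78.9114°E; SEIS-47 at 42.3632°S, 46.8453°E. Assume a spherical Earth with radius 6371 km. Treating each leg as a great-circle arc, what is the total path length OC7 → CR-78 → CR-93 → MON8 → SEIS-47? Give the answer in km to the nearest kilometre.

5426 km

OC7→CR-78: c = 0.056390 rad, d = 359.26 km
CR-78→CR-93: c = 0.263924 rad, d = 1681.46 km
CR-93→MON8: c = 0.127680 rad, d = 813.45 km
MON8→SEIS-47: c = 0.403648 rad, d = 2571.64 km
Total = 359.26 + 1681.46 + 813.45 + 2571.64 = 5425.81 km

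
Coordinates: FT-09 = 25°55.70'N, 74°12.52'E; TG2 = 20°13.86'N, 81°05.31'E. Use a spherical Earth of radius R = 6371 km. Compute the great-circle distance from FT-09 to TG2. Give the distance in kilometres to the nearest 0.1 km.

946.5 km

FT-09: φ = +25.92833°, λ = +74.20867°
TG2: φ = +20.23100°, λ = +81.08850°
Δφ = -5.6973°,  Δλ = 6.8798°
a = sin²(Δφ/2) + cos φ₁ cos φ₂ sin²(Δλ/2) = 0.005508
c = 2·arcsin(√a) = 0.148568 rad = 8.5123°
d = R·c = 6371 × 0.148568 = 946.5 km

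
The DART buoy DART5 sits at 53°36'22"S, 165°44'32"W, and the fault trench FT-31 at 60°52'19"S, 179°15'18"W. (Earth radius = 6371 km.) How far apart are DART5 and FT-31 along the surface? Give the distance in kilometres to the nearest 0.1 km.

1142.1 km

DART5: φ = -53.60611°, λ = -165.74222°
FT-31: φ = -60.87194°, λ = -179.25500°
Δφ = -7.2658°,  Δλ = -13.5128°
a = sin²(Δφ/2) + cos φ₁ cos φ₂ sin²(Δλ/2) = 0.008012
c = 2·arcsin(√a) = 0.179265 rad = 10.2711°
d = R·c = 6371 × 0.179265 = 1142.1 km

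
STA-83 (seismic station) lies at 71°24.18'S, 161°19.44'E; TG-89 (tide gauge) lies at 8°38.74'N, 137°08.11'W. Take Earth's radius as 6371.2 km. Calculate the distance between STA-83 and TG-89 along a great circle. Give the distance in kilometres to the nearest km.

9958 km

STA-83: φ = -71.40300°, λ = +161.32400°
TG-89: φ = +8.64567°, λ = -137.13517°
Δφ = 80.0487°,  Δλ = 61.5408°
a = sin²(Δφ/2) + cos φ₁ cos φ₂ sin²(Δλ/2) = 0.496115
c = 2·arcsin(√a) = 1.563027 rad = 89.5548°
d = R·c = 6371.2 × 1.563027 = 9958.4 km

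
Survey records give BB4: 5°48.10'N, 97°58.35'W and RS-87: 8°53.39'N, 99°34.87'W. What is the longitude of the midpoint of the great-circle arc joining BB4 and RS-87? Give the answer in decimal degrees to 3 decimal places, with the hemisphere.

98.774°W

BB4: φ = +5.80167°, λ = -97.97250°
RS-87: φ = +8.88983°, λ = -99.58117°
Bx = cos φ₂ cos Δλ = 0.987598,  By = cos φ₂ sin Δλ = -0.027736
φₘ = atan2(sin φ₁ + sin φ₂, √((cos φ₁ + Bx)² + By²)) = 7.34647°
λₘ = λ₁ + atan2(By, cos φ₁ + Bx) = -98.77404°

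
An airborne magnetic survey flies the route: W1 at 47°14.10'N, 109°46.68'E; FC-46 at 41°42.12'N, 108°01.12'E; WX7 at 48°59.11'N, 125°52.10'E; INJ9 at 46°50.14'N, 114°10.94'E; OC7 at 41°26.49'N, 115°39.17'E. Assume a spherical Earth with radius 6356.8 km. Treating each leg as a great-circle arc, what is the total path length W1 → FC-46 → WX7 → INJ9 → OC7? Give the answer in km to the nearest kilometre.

3743 km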